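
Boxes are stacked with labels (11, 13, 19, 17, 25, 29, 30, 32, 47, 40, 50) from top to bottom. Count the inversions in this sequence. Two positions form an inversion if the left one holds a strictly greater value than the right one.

Count, for each position, how many later elements it exceeds:
11: 0
13: 0
19: 1
17: 0
25: 0
29: 0
30: 0
32: 0
47: 1
40: 0
50: 0
Sum: 0 + 0 + 1 + 0 + 0 + 0 + 0 + 0 + 1 + 0 + 0 = 2

2 inversions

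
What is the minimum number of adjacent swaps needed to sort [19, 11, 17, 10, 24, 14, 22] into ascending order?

Each adjacent swap fixes exactly one inversion, so the minimum swap count equals the number of inversions.
Count inversions — for each element, later elements that are smaller:
19: 11, 17, 10, 14 → 4
11: 10 → 1
17: 10, 14 → 2
10: none → 0
24: 14, 22 → 2
14: none → 0
22: none → 0
Total inversions: 4 + 1 + 2 + 0 + 2 + 0 + 0 = 9

9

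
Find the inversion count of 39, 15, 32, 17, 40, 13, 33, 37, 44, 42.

Inversions: 14

Sweep left to right; for each value list the smaller values that follow it:
39: 6
15: 1
32: 2
17: 1
40: 3
13: 0
33: 0
37: 0
44: 1
42: 0
Sum: 6 + 1 + 2 + 1 + 3 + 0 + 0 + 0 + 1 + 0 = 14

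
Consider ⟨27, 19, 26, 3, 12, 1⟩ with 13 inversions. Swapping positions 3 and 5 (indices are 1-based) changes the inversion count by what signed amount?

-1

Positions 3 and 5 hold 26 and 12; after swapping, the array is [27, 19, 12, 3, 26, 1].
Count, for each position, how many later elements it exceeds:
27: 5
19: 3
12: 2
3: 1
26: 1
1: 0
Sum: 5 + 3 + 2 + 1 + 1 + 0 = 12
Change: 12 − 13 = -1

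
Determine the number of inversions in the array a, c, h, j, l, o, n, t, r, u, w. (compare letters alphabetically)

2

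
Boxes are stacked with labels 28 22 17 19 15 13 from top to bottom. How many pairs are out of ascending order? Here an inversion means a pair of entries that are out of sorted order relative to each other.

Count, for each position, how many later elements it exceeds:
28 → 22, 17, 19, 15, 13 → 5
22 → 17, 19, 15, 13 → 4
17 → 15, 13 → 2
19 → 15, 13 → 2
15 → 13 → 1
13 → none → 0
Sum: 5 + 4 + 2 + 2 + 1 + 0 = 14

14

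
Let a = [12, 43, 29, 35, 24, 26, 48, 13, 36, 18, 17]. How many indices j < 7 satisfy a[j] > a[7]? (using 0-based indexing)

The element at index 7 is 13.
Elements before it: 12, 43, 29, 35, 24, 26, 48
Those larger than 13: 43, 29, 35, 24, 26, 48

6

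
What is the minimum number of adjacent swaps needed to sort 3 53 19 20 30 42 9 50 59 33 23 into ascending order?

Minimum adjacent swaps = number of inversions (each swap of adjacent out-of-order elements removes one inversion and no swap can remove more).
Count inversions — for each element, later elements that are smaller:
3: none → 0
53: 19, 20, 30, 42, 9, 50, 33, 23 → 8
19: 9 → 1
20: 9 → 1
30: 9, 23 → 2
42: 9, 33, 23 → 3
9: none → 0
50: 33, 23 → 2
59: 33, 23 → 2
33: 23 → 1
23: none → 0
Total inversions: 0 + 8 + 1 + 1 + 2 + 3 + 0 + 2 + 2 + 1 + 0 = 20

20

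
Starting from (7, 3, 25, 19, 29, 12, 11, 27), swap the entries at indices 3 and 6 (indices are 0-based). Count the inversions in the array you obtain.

Inversions: 7

Positions 3 and 6 hold 19 and 11; after swapping, the array is [7, 3, 25, 11, 29, 12, 19, 27].
For each element, count later entries that are smaller:
7 → 3 → 1
3 → none → 0
25 → 11, 12, 19 → 3
11 → none → 0
29 → 12, 19, 27 → 3
12 → none → 0
19 → none → 0
27 → none → 0
Sum: 1 + 0 + 3 + 0 + 3 + 0 + 0 + 0 = 7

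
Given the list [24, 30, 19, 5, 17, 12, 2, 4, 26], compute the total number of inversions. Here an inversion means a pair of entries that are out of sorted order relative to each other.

For each element, count later entries that are smaller:
24: 6
30: 7
19: 5
5: 2
17: 3
12: 2
2: 0
4: 0
26: 0
Sum: 6 + 7 + 5 + 2 + 3 + 2 + 0 + 0 + 0 = 25

25 inversions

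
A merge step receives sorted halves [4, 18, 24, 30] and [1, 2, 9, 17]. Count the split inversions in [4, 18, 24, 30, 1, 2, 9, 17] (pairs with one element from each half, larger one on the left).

Take each right-half value and tally the left-half values above it:
r = 1: 4, 18, 24, 30 → 4
r = 2: 4, 18, 24, 30 → 4
r = 9: 18, 24, 30 → 3
r = 17: 18, 24, 30 → 3
Cross-inversions: 4 + 4 + 3 + 3 = 14

There are 14 split inversions.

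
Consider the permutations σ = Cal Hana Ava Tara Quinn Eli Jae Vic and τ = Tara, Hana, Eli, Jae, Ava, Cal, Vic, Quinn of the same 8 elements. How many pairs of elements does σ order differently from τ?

Assign each item its position (1..8) in the first ordering, then rewrite the second ordering as that position sequence:
positions: Cal→1, Hana→2, Ava→3, Tara→4, Quinn→5, Eli→6, Jae→7, Vic→8
second ordering as positions: [4, 2, 6, 7, 3, 1, 8, 5]
Discordant pairs = inversions in this position sequence.
4: 2, 3, 1 → 3
2: 1 → 1
6: 3, 1, 5 → 3
7: 3, 1, 5 → 3
3: 1 → 1
1: 0
8: 5 → 1
5: 0
Total: 3 + 1 + 3 + 3 + 1 + 0 + 1 + 0 = 12

There are 12 discordant pairs.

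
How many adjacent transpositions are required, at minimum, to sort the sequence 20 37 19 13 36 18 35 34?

Each adjacent swap fixes exactly one inversion, so the minimum swap count equals the number of inversions.
Count inversions — for each element, later elements that are smaller:
20: 19, 13, 18 → 3
37: 19, 13, 36, 18, 35, 34 → 6
19: 13, 18 → 2
13: none → 0
36: 18, 35, 34 → 3
18: none → 0
35: 34 → 1
34: none → 0
Total inversions: 3 + 6 + 2 + 0 + 3 + 0 + 1 + 0 = 15

15 adjacent swaps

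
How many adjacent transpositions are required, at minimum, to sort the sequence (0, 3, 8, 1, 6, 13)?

Minimum adjacent swaps = number of inversions (each swap of adjacent out-of-order elements removes one inversion and no swap can remove more).
Count inversions — for each element, later elements that are smaller:
0: none → 0
3: 1 → 1
8: 1, 6 → 2
1: none → 0
6: none → 0
13: none → 0
Total inversions: 0 + 1 + 2 + 0 + 0 + 0 = 3

3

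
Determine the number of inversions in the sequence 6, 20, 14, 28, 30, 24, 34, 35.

Sweep left to right; for each value list the smaller values that follow it:
6 → none → 0
20 → 14 → 1
14 → none → 0
28 → 24 → 1
30 → 24 → 1
24 → none → 0
34 → none → 0
35 → none → 0
Sum: 0 + 1 + 0 + 1 + 1 + 0 + 0 + 0 = 3

3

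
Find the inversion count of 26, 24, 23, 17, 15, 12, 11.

Count, for each position, how many later elements it exceeds:
26 → 24, 23, 17, 15, 12, 11 → 6
24 → 23, 17, 15, 12, 11 → 5
23 → 17, 15, 12, 11 → 4
17 → 15, 12, 11 → 3
15 → 12, 11 → 2
12 → 11 → 1
11 → none → 0
Sum: 6 + 5 + 4 + 3 + 2 + 1 + 0 = 21

21 inversions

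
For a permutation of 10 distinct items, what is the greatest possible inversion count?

45

The maximum occurs when the array is in strictly decreasing order: every one of the C(10, 2) pairs is inverted.
C(10, 2) = 10·9/2 = 45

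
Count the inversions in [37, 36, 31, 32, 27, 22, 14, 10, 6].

35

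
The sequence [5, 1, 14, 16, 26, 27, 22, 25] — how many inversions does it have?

5

Count, for each position, how many later elements it exceeds:
5 → 1 → 1
1 → none → 0
14 → none → 0
16 → none → 0
26 → 22, 25 → 2
27 → 22, 25 → 2
22 → none → 0
25 → none → 0
Sum: 1 + 0 + 0 + 0 + 2 + 2 + 0 + 0 = 5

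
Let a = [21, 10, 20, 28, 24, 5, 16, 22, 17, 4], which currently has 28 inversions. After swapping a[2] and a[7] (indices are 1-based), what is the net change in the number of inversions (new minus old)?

+1

Positions 2 and 7 hold 10 and 16; after swapping, the array is [21, 16, 20, 28, 24, 5, 10, 22, 17, 4].
Sweep left to right; for each value list the smaller values that follow it:
21 → 16, 20, 5, 10, 17, 4 → 6
16 → 5, 10, 4 → 3
20 → 5, 10, 17, 4 → 4
28 → 24, 5, 10, 22, 17, 4 → 6
24 → 5, 10, 22, 17, 4 → 5
5 → 4 → 1
10 → 4 → 1
22 → 17, 4 → 2
17 → 4 → 1
4 → none → 0
Sum: 6 + 3 + 4 + 6 + 5 + 1 + 1 + 2 + 1 + 0 = 29
Change: 29 − 28 = +1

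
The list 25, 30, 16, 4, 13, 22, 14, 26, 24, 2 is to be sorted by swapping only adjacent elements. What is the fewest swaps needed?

Each adjacent swap fixes exactly one inversion, so the minimum swap count equals the number of inversions.
Count inversions — for each element, later elements that are smaller:
25: 16, 4, 13, 22, 14, 24, 2 → 7
30: 16, 4, 13, 22, 14, 26, 24, 2 → 8
16: 4, 13, 14, 2 → 4
4: 2 → 1
13: 2 → 1
22: 14, 2 → 2
14: 2 → 1
26: 24, 2 → 2
24: 2 → 1
2: none → 0
Total inversions: 7 + 8 + 4 + 1 + 1 + 2 + 1 + 2 + 1 + 0 = 27

There are 27 adjacent swaps.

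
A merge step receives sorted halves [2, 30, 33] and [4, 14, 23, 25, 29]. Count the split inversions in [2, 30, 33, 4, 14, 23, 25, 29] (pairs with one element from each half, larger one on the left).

10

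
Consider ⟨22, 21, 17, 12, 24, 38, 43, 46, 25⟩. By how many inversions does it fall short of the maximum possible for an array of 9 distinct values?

Maximum inversions for 9 distinct elements is C(9, 2) = 9·8/2 = 36.
Current inversions — for each element, count later smaller elements:
22: 3
21: 2
17: 1
12: 0
24: 0
38: 1
43: 1
46: 1
25: 0
Current total: 3 + 2 + 1 + 0 + 0 + 1 + 1 + 1 + 0 = 9
Shortfall: 36 − 9 = 27

27 inversions short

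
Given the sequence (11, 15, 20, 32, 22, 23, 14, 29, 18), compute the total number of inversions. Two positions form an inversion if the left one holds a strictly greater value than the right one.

13

For each element, count later entries that are smaller:
11 → none → 0
15 → 14 → 1
20 → 14, 18 → 2
32 → 22, 23, 14, 29, 18 → 5
22 → 14, 18 → 2
23 → 14, 18 → 2
14 → none → 0
29 → 18 → 1
18 → none → 0
Sum: 0 + 1 + 2 + 5 + 2 + 2 + 0 + 1 + 0 = 13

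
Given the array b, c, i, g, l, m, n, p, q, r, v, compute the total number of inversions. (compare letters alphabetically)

1

Sweep left to right; for each value list the smaller values that follow it:
b: 0
c: 0
i: 1
g: 0
l: 0
m: 0
n: 0
p: 0
q: 0
r: 0
v: 0
Sum: 0 + 0 + 1 + 0 + 0 + 0 + 0 + 0 + 0 + 0 + 0 = 1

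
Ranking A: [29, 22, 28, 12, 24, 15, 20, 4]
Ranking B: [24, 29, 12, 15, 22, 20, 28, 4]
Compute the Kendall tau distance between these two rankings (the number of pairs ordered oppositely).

Assign each item its position (1..8) in the first ordering, then rewrite the second ordering as that position sequence:
positions: 29→1, 22→2, 28→3, 12→4, 24→5, 15→6, 20→7, 4→8
second ordering as positions: [5, 1, 4, 6, 2, 7, 3, 8]
Discordant pairs = inversions in this position sequence.
5: 1, 4, 2, 3 → 4
1: 0
4: 2, 3 → 2
6: 2, 3 → 2
2: 0
7: 3 → 1
3: 0
8: 0
Total: 4 + 0 + 2 + 2 + 0 + 1 + 0 + 0 = 9

9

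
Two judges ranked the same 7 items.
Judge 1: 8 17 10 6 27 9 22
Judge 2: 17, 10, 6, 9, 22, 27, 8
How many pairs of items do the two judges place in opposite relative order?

Assign each item its position (1..7) in the first ordering, then rewrite the second ordering as that position sequence:
positions: 8→1, 17→2, 10→3, 6→4, 27→5, 9→6, 22→7
second ordering as positions: [2, 3, 4, 6, 7, 5, 1]
Discordant pairs = inversions in this position sequence.
2: 1 → 1
3: 1 → 1
4: 1 → 1
6: 5, 1 → 2
7: 5, 1 → 2
5: 1 → 1
1: 0
Total: 1 + 1 + 1 + 2 + 2 + 1 + 0 = 8

8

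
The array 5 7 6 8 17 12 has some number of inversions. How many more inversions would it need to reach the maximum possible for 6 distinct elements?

13

Maximum inversions for 6 distinct elements is C(6, 2) = 6·5/2 = 15.
Current inversions — for each element, count later smaller elements:
5: 0
7: 1
6: 0
8: 0
17: 1
12: 0
Current total: 0 + 1 + 0 + 0 + 1 + 0 = 2
Shortfall: 15 − 2 = 13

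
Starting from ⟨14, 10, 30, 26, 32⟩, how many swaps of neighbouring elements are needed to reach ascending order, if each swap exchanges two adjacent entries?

2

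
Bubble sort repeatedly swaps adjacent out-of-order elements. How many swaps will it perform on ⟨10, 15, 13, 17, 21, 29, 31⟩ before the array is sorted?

1

The minimum number of adjacent swaps to sort an array equals its inversion count, since every such swap removes exactly one inversion.
Count inversions — for each element, later elements that are smaller:
10: none → 0
15: 13 → 1
13: none → 0
17: none → 0
21: none → 0
29: none → 0
31: none → 0
Total inversions: 0 + 1 + 0 + 0 + 0 + 0 + 0 = 1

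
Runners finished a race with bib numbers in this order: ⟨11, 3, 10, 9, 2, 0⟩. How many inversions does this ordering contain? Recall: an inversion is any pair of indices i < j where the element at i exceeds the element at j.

13 inversions

Element-by-element contributions:
11: 5
3: 2
10: 3
9: 2
2: 1
0: 0
Sum: 5 + 2 + 3 + 2 + 1 + 0 = 13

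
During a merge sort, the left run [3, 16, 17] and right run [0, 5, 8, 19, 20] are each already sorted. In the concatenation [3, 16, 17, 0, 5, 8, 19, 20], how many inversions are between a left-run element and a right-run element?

7 split inversions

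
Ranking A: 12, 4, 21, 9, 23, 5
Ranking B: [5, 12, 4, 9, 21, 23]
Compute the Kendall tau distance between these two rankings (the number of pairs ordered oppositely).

6 discordant pairs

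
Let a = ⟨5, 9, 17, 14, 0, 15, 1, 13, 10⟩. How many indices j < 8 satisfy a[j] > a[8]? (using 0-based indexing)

The element at index 8 is 10.
Elements before it: 5, 9, 17, 14, 0, 15, 1, 13
Those larger than 10: 17, 14, 15, 13

4 such elements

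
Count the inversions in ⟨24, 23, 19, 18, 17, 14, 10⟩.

For each element, count later entries that are smaller:
24 → 23, 19, 18, 17, 14, 10 → 6
23 → 19, 18, 17, 14, 10 → 5
19 → 18, 17, 14, 10 → 4
18 → 17, 14, 10 → 3
17 → 14, 10 → 2
14 → 10 → 1
10 → none → 0
Sum: 6 + 5 + 4 + 3 + 2 + 1 + 0 = 21

21 inversions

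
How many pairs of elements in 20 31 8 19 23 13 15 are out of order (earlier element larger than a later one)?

Element-by-element contributions:
20 → 8, 19, 13, 15 → 4
31 → 8, 19, 23, 13, 15 → 5
8 → none → 0
19 → 13, 15 → 2
23 → 13, 15 → 2
13 → none → 0
15 → none → 0
Sum: 4 + 5 + 0 + 2 + 2 + 0 + 0 = 13

There are 13 inversions.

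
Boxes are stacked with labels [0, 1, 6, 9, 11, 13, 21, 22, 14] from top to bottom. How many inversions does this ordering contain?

There are 2 inversions.

Sweep left to right; for each value list the smaller values that follow it:
0 → none → 0
1 → none → 0
6 → none → 0
9 → none → 0
11 → none → 0
13 → none → 0
21 → 14 → 1
22 → 14 → 1
14 → none → 0
Sum: 0 + 0 + 0 + 0 + 0 + 0 + 1 + 1 + 0 = 2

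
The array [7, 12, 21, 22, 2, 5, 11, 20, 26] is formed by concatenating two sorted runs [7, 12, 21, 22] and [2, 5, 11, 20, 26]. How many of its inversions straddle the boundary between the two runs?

13

Take each right-half value and tally the left-half values above it:
r = 2: 7, 12, 21, 22 → 4
r = 5: 7, 12, 21, 22 → 4
r = 11: 12, 21, 22 → 3
r = 20: 21, 22 → 2
r = 26: none → 0
Cross-inversions: 4 + 4 + 3 + 2 + 0 = 13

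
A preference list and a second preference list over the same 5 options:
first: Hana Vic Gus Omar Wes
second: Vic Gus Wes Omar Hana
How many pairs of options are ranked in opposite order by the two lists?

Assign each item its position (1..5) in the first ordering, then rewrite the second ordering as that position sequence:
positions: Hana→1, Vic→2, Gus→3, Omar→4, Wes→5
second ordering as positions: [2, 3, 5, 4, 1]
Discordant pairs = inversions in this position sequence.
2: 1 → 1
3: 1 → 1
5: 4, 1 → 2
4: 1 → 1
1: 0
Total: 1 + 1 + 2 + 1 + 0 = 5

There are 5 pairs.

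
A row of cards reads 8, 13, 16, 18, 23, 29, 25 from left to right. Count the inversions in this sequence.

1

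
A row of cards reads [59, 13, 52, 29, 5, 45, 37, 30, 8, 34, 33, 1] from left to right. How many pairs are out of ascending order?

Count, for each position, how many later elements it exceeds:
59: 11
13: 3
52: 9
29: 3
5: 1
45: 6
37: 5
30: 2
8: 1
34: 2
33: 1
1: 0
Sum: 11 + 3 + 9 + 3 + 1 + 6 + 5 + 2 + 1 + 2 + 1 + 0 = 44

44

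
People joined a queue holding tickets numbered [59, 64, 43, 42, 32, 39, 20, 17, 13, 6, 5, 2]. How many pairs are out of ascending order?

For each element, count later entries that are smaller:
59 → 43, 42, 32, 39, 20, 17, 13, 6, 5, 2 → 10
64 → 43, 42, 32, 39, 20, 17, 13, 6, 5, 2 → 10
43 → 42, 32, 39, 20, 17, 13, 6, 5, 2 → 9
42 → 32, 39, 20, 17, 13, 6, 5, 2 → 8
32 → 20, 17, 13, 6, 5, 2 → 6
39 → 20, 17, 13, 6, 5, 2 → 6
20 → 17, 13, 6, 5, 2 → 5
17 → 13, 6, 5, 2 → 4
13 → 6, 5, 2 → 3
6 → 5, 2 → 2
5 → 2 → 1
2 → none → 0
Sum: 10 + 10 + 9 + 8 + 6 + 6 + 5 + 4 + 3 + 2 + 1 + 0 = 64

64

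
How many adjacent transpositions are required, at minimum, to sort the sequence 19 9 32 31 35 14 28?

Minimum adjacent swaps = number of inversions (each swap of adjacent out-of-order elements removes one inversion and no swap can remove more).
Count inversions — for each element, later elements that are smaller:
19: 9, 14 → 2
9: none → 0
32: 31, 14, 28 → 3
31: 14, 28 → 2
35: 14, 28 → 2
14: none → 0
28: none → 0
Total inversions: 2 + 0 + 3 + 2 + 2 + 0 + 0 = 9

Swaps: 9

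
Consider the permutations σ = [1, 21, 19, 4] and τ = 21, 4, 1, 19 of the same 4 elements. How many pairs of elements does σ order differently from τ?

Assign each item its position (1..4) in the first ordering, then rewrite the second ordering as that position sequence:
positions: 1→1, 21→2, 19→3, 4→4
second ordering as positions: [2, 4, 1, 3]
Discordant pairs = inversions in this position sequence.
2: 1 → 1
4: 1, 3 → 2
1: 0
3: 0
Total: 1 + 2 + 0 + 0 = 3

3 discordant pairs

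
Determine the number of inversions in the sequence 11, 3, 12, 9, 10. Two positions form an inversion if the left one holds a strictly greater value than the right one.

5

Listing every pair i<j with a[i]>a[j] (using 0-based positions):
(0,1): 11 > 3
(0,3): 11 > 9
(0,4): 11 > 10
(2,3): 12 > 9
(2,4): 12 > 10
That's 5 pairs.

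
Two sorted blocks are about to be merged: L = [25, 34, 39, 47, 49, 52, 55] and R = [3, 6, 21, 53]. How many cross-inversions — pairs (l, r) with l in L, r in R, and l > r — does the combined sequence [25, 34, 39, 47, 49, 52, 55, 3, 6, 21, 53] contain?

For each element r of the right run, count left-run elements greater than r:
r = 3: 25, 34, 39, 47, 49, 52, 55 → 7
r = 6: 25, 34, 39, 47, 49, 52, 55 → 7
r = 21: 25, 34, 39, 47, 49, 52, 55 → 7
r = 53: 55 → 1
Cross-inversions: 7 + 7 + 7 + 1 = 22

22 split inversions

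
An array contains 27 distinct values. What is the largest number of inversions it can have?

The maximum occurs when the array is in strictly decreasing order: every one of the C(27, 2) pairs is inverted.
C(27, 2) = 27·26/2 = 351

351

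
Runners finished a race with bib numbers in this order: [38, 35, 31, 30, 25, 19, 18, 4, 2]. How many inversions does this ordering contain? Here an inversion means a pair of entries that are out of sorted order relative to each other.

For each element, count later entries that are smaller:
38 → 35, 31, 30, 25, 19, 18, 4, 2 → 8
35 → 31, 30, 25, 19, 18, 4, 2 → 7
31 → 30, 25, 19, 18, 4, 2 → 6
30 → 25, 19, 18, 4, 2 → 5
25 → 19, 18, 4, 2 → 4
19 → 18, 4, 2 → 3
18 → 4, 2 → 2
4 → 2 → 1
2 → none → 0
Sum: 8 + 7 + 6 + 5 + 4 + 3 + 2 + 1 + 0 = 36

36 inversions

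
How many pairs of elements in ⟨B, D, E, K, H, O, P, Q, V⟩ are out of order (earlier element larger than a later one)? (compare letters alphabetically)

Sweep left to right; for each value list the smaller values that follow it:
B → none → 0
D → none → 0
E → none → 0
K → H → 1
H → none → 0
O → none → 0
P → none → 0
Q → none → 0
V → none → 0
Sum: 0 + 0 + 0 + 1 + 0 + 0 + 0 + 0 + 0 = 1

1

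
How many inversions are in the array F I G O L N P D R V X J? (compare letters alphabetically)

Count, for each position, how many later elements it exceeds:
F: 1
I: 2
G: 1
O: 4
L: 2
N: 2
P: 2
D: 0
R: 1
V: 1
X: 1
J: 0
Sum: 1 + 2 + 1 + 4 + 2 + 2 + 2 + 0 + 1 + 1 + 1 + 0 = 17

17 out-of-order pairs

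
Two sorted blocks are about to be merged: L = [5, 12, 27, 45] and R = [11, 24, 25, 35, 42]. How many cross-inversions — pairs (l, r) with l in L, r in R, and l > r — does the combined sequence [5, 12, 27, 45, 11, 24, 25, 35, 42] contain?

9

For each element r of the right run, count left-run elements greater than r:
r = 11: 12, 27, 45 → 3
r = 24: 27, 45 → 2
r = 25: 27, 45 → 2
r = 35: 45 → 1
r = 42: 45 → 1
Cross-inversions: 3 + 2 + 2 + 1 + 1 = 9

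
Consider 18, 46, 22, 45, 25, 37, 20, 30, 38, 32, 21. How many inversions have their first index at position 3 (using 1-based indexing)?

The element at index 3 is 22.
Elements after it: 45, 25, 37, 20, 30, 38, 32, 21
Those smaller than 22: 20, 21

2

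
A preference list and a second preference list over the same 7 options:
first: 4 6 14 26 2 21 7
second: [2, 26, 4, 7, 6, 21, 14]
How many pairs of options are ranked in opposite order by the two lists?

11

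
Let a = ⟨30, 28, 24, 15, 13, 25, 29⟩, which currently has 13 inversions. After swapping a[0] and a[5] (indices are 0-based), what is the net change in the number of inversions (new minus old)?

-3

Positions 0 and 5 hold 30 and 25; after swapping, the array is [25, 28, 24, 15, 13, 30, 29].
Count, for each position, how many later elements it exceeds:
25 → 24, 15, 13 → 3
28 → 24, 15, 13 → 3
24 → 15, 13 → 2
15 → 13 → 1
13 → none → 0
30 → 29 → 1
29 → none → 0
Sum: 3 + 3 + 2 + 1 + 0 + 1 + 0 = 10
Change: 10 − 13 = -3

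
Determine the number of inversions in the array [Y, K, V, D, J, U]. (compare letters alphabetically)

Inversion pairs (indices are 1-based):
(1,2): Y > K
(1,3): Y > V
(1,4): Y > D
(1,5): Y > J
(1,6): Y > U
(2,4): K > D
(2,5): K > J
(3,4): V > D
(3,5): V > J
(3,6): V > U
That's 10 pairs.

10 out-of-order pairs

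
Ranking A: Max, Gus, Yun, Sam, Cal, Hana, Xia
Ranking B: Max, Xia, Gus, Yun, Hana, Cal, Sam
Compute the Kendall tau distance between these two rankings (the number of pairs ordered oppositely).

Discordant pairs: 8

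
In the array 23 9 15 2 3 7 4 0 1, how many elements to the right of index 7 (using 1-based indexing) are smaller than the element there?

The element at index 7 is 4.
Elements after it: 0, 1
Those smaller than 4: 0, 1

2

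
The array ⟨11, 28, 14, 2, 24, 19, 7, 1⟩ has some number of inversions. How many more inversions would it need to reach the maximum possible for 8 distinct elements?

9 inversions short

Maximum inversions for 8 distinct elements is C(8, 2) = 8·7/2 = 28.
Current inversions — for each element, count later smaller elements:
11: 3
28: 6
14: 3
2: 1
24: 3
19: 2
7: 1
1: 0
Current total: 3 + 6 + 3 + 1 + 3 + 2 + 1 + 0 = 19
Shortfall: 28 − 19 = 9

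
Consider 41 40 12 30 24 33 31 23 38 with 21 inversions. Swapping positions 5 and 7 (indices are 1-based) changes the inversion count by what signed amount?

+1

Positions 5 and 7 hold 24 and 31; after swapping, the array is [41, 40, 12, 30, 31, 33, 24, 23, 38].
Count, for each position, how many later elements it exceeds:
41 → 40, 12, 30, 31, 33, 24, 23, 38 → 8
40 → 12, 30, 31, 33, 24, 23, 38 → 7
12 → none → 0
30 → 24, 23 → 2
31 → 24, 23 → 2
33 → 24, 23 → 2
24 → 23 → 1
23 → none → 0
38 → none → 0
Sum: 8 + 7 + 0 + 2 + 2 + 2 + 1 + 0 + 0 = 22
Change: 22 − 21 = +1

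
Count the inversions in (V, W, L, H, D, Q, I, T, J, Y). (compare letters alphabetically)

Count, for each position, how many later elements it exceeds:
V → L, H, D, Q, I, T, J → 7
W → L, H, D, Q, I, T, J → 7
L → H, D, I, J → 4
H → D → 1
D → none → 0
Q → I, J → 2
I → none → 0
T → J → 1
J → none → 0
Y → none → 0
Sum: 7 + 7 + 4 + 1 + 0 + 2 + 0 + 1 + 0 + 0 = 22

There are 22 inversions.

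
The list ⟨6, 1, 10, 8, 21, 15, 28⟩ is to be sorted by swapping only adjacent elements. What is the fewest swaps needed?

3 adjacent swaps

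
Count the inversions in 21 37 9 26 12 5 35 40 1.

20

Count, for each position, how many later elements it exceeds:
21 → 9, 12, 5, 1 → 4
37 → 9, 26, 12, 5, 35, 1 → 6
9 → 5, 1 → 2
26 → 12, 5, 1 → 3
12 → 5, 1 → 2
5 → 1 → 1
35 → 1 → 1
40 → 1 → 1
1 → none → 0
Sum: 4 + 6 + 2 + 3 + 2 + 1 + 1 + 1 + 0 = 20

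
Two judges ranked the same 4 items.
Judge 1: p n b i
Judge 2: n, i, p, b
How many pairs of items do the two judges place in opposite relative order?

Assign each item its position (1..4) in the first ordering, then rewrite the second ordering as that position sequence:
positions: p→1, n→2, b→3, i→4
second ordering as positions: [2, 4, 1, 3]
Discordant pairs = inversions in this position sequence.
2: 1 → 1
4: 1, 3 → 2
1: 0
3: 0
Total: 1 + 2 + 0 + 0 = 3

3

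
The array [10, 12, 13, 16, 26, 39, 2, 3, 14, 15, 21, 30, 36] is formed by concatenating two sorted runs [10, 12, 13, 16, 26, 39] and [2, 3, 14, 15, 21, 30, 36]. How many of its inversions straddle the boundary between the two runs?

22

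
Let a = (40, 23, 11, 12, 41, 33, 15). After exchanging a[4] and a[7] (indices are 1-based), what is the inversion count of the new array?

Inversions: 12

Positions 4 and 7 hold 12 and 15; after swapping, the array is [40, 23, 11, 15, 41, 33, 12].
For each element, count later entries that are smaller:
40 → 23, 11, 15, 33, 12 → 5
23 → 11, 15, 12 → 3
11 → none → 0
15 → 12 → 1
41 → 33, 12 → 2
33 → 12 → 1
12 → none → 0
Sum: 5 + 3 + 0 + 1 + 2 + 1 + 0 = 12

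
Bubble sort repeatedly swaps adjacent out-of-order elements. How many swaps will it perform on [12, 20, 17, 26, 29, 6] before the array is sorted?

The minimum number of adjacent swaps to sort an array equals its inversion count, since every such swap removes exactly one inversion.
Count inversions — for each element, later elements that are smaller:
12: 6 → 1
20: 17, 6 → 2
17: 6 → 1
26: 6 → 1
29: 6 → 1
6: none → 0
Total inversions: 1 + 2 + 1 + 1 + 1 + 0 = 6

There are 6 adjacent swaps.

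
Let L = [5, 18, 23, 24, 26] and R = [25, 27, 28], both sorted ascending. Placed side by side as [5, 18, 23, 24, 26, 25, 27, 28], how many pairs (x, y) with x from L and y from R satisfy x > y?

Take each right-half value and tally the left-half values above it:
r = 25: 26 → 1
r = 27: none → 0
r = 28: none → 0
Cross-inversions: 1 + 0 + 0 = 1

1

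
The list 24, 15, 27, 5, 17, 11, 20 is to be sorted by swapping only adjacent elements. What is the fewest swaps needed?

Each adjacent swap fixes exactly one inversion, so the minimum swap count equals the number of inversions.
Count inversions — for each element, later elements that are smaller:
24: 15, 5, 17, 11, 20 → 5
15: 5, 11 → 2
27: 5, 17, 11, 20 → 4
5: none → 0
17: 11 → 1
11: none → 0
20: none → 0
Total inversions: 5 + 2 + 4 + 0 + 1 + 0 + 0 = 12

12 swaps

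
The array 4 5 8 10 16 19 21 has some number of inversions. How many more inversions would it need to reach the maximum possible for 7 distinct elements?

21

Maximum inversions for 7 distinct elements is C(7, 2) = 7·6/2 = 21.
Current inversions — for each element, count later smaller elements:
4: 0
5: 0
8: 0
10: 0
16: 0
19: 0
21: 0
Current total: 0 + 0 + 0 + 0 + 0 + 0 + 0 = 0
Shortfall: 21 − 0 = 21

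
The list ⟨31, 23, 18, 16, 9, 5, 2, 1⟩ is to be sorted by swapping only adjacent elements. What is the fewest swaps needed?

28 adjacent swaps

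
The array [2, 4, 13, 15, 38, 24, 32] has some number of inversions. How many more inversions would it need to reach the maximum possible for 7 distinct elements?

19

Maximum inversions for 7 distinct elements is C(7, 2) = 7·6/2 = 21.
Current inversions — for each element, count later smaller elements:
2: 0
4: 0
13: 0
15: 0
38: 2
24: 0
32: 0
Current total: 0 + 0 + 0 + 0 + 2 + 0 + 0 = 2
Shortfall: 21 − 2 = 19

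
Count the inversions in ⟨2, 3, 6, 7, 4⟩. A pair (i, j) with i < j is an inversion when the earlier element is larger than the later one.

Sweep left to right; for each value list the smaller values that follow it:
2: 0
3: 0
6: 1
7: 1
4: 0
Sum: 0 + 0 + 1 + 1 + 0 = 2

2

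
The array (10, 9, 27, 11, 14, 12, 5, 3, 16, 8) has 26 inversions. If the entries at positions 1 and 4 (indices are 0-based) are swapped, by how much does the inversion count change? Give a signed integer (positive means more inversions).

+3

Positions 1 and 4 hold 9 and 14; after swapping, the array is [10, 14, 27, 11, 9, 12, 5, 3, 16, 8].
For each element, count later entries that are smaller:
10 → 9, 5, 3, 8 → 4
14 → 11, 9, 12, 5, 3, 8 → 6
27 → 11, 9, 12, 5, 3, 16, 8 → 7
11 → 9, 5, 3, 8 → 4
9 → 5, 3, 8 → 3
12 → 5, 3, 8 → 3
5 → 3 → 1
3 → none → 0
16 → 8 → 1
8 → none → 0
Sum: 4 + 6 + 7 + 4 + 3 + 3 + 1 + 0 + 1 + 0 = 29
Change: 29 − 26 = +3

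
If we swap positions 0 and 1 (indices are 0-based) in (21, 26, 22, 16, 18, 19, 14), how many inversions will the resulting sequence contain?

There are 17 inversions.

Positions 0 and 1 hold 21 and 26; after swapping, the array is [26, 21, 22, 16, 18, 19, 14].
Count, for each position, how many later elements it exceeds:
26 → 21, 22, 16, 18, 19, 14 → 6
21 → 16, 18, 19, 14 → 4
22 → 16, 18, 19, 14 → 4
16 → 14 → 1
18 → 14 → 1
19 → 14 → 1
14 → none → 0
Sum: 6 + 4 + 4 + 1 + 1 + 1 + 0 = 17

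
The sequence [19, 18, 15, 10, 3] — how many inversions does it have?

Out-of-order pairs: 10

Element-by-element contributions:
19: 4
18: 3
15: 2
10: 1
3: 0
Sum: 4 + 3 + 2 + 1 + 0 = 10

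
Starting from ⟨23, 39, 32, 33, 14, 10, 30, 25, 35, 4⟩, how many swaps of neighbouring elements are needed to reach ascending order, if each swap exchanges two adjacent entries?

Minimum adjacent swaps = number of inversions (each swap of adjacent out-of-order elements removes one inversion and no swap can remove more).
Count inversions — for each element, later elements that are smaller:
23: 14, 10, 4 → 3
39: 32, 33, 14, 10, 30, 25, 35, 4 → 8
32: 14, 10, 30, 25, 4 → 5
33: 14, 10, 30, 25, 4 → 5
14: 10, 4 → 2
10: 4 → 1
30: 25, 4 → 2
25: 4 → 1
35: 4 → 1
4: none → 0
Total inversions: 3 + 8 + 5 + 5 + 2 + 1 + 2 + 1 + 1 + 0 = 28

Swaps: 28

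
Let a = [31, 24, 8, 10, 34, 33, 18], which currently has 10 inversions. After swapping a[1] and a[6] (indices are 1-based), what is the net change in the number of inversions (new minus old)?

+1

Positions 1 and 6 hold 31 and 33; after swapping, the array is [33, 24, 8, 10, 34, 31, 18].
Element-by-element contributions:
33 → 24, 8, 10, 31, 18 → 5
24 → 8, 10, 18 → 3
8 → none → 0
10 → none → 0
34 → 31, 18 → 2
31 → 18 → 1
18 → none → 0
Sum: 5 + 3 + 0 + 0 + 2 + 1 + 0 = 11
Change: 11 − 10 = +1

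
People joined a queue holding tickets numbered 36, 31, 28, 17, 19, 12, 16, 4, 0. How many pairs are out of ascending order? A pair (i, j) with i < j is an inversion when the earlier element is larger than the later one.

Sweep left to right; for each value list the smaller values that follow it:
36 → 31, 28, 17, 19, 12, 16, 4, 0 → 8
31 → 28, 17, 19, 12, 16, 4, 0 → 7
28 → 17, 19, 12, 16, 4, 0 → 6
17 → 12, 16, 4, 0 → 4
19 → 12, 16, 4, 0 → 4
12 → 4, 0 → 2
16 → 4, 0 → 2
4 → 0 → 1
0 → none → 0
Sum: 8 + 7 + 6 + 4 + 4 + 2 + 2 + 1 + 0 = 34

34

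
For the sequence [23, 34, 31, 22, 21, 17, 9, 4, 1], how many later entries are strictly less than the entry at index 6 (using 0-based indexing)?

The element at index 6 is 9.
Elements after it: 4, 1
Those smaller than 9: 4, 1

2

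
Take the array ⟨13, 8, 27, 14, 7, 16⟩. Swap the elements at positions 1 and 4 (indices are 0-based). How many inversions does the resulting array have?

6 inversions

Positions 1 and 4 hold 8 and 7; after swapping, the array is [13, 7, 27, 14, 8, 16].
For each element, count later entries that are smaller:
13 → 7, 8 → 2
7 → none → 0
27 → 14, 8, 16 → 3
14 → 8 → 1
8 → none → 0
16 → none → 0
Sum: 2 + 0 + 3 + 1 + 0 + 0 = 6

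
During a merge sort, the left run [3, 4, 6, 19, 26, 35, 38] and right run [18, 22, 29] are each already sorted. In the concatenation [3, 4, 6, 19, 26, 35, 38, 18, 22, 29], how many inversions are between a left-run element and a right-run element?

9

Take each right-half value and tally the left-half values above it:
r = 18: 19, 26, 35, 38 → 4
r = 22: 26, 35, 38 → 3
r = 29: 35, 38 → 2
Cross-inversions: 4 + 3 + 2 = 9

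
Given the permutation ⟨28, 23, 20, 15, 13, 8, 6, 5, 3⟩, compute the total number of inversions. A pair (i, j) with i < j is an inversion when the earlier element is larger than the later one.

36 inversions

For each element, count later entries that are smaller:
28 → 23, 20, 15, 13, 8, 6, 5, 3 → 8
23 → 20, 15, 13, 8, 6, 5, 3 → 7
20 → 15, 13, 8, 6, 5, 3 → 6
15 → 13, 8, 6, 5, 3 → 5
13 → 8, 6, 5, 3 → 4
8 → 6, 5, 3 → 3
6 → 5, 3 → 2
5 → 3 → 1
3 → none → 0
Sum: 8 + 7 + 6 + 5 + 4 + 3 + 2 + 1 + 0 = 36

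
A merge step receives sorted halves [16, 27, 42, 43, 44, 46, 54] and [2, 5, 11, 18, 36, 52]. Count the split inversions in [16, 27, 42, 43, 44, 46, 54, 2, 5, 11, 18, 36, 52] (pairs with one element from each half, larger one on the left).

33

Take each right-half value and tally the left-half values above it:
r = 2: 16, 27, 42, 43, 44, 46, 54 → 7
r = 5: 16, 27, 42, 43, 44, 46, 54 → 7
r = 11: 16, 27, 42, 43, 44, 46, 54 → 7
r = 18: 27, 42, 43, 44, 46, 54 → 6
r = 36: 42, 43, 44, 46, 54 → 5
r = 52: 54 → 1
Cross-inversions: 7 + 7 + 7 + 6 + 5 + 1 = 33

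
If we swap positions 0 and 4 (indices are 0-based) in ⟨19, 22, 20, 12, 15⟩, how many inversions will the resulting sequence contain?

6

Positions 0 and 4 hold 19 and 15; after swapping, the array is [15, 22, 20, 12, 19].
For each element, count later entries that are smaller:
15 → 12 → 1
22 → 20, 12, 19 → 3
20 → 12, 19 → 2
12 → none → 0
19 → none → 0
Sum: 1 + 3 + 2 + 0 + 0 = 6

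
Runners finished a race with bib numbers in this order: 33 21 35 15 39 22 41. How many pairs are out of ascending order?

Inversion pairs (indices are 1-based):
(1,2): 33 > 21
(1,4): 33 > 15
(1,6): 33 > 22
(2,4): 21 > 15
(3,4): 35 > 15
(3,6): 35 > 22
(5,6): 39 > 22
That's 7 pairs.

7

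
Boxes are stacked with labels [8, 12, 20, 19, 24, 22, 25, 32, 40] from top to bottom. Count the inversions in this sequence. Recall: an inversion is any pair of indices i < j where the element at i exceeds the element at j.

Element-by-element contributions:
8: 0
12: 0
20: 1
19: 0
24: 1
22: 0
25: 0
32: 0
40: 0
Sum: 0 + 0 + 1 + 0 + 1 + 0 + 0 + 0 + 0 = 2

2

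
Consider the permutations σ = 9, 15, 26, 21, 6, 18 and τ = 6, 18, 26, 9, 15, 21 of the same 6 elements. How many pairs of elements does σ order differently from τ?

10

Assign each item its position (1..6) in the first ordering, then rewrite the second ordering as that position sequence:
positions: 9→1, 15→2, 26→3, 21→4, 6→5, 18→6
second ordering as positions: [5, 6, 3, 1, 2, 4]
Discordant pairs = inversions in this position sequence.
5: 3, 1, 2, 4 → 4
6: 3, 1, 2, 4 → 4
3: 1, 2 → 2
1: 0
2: 0
4: 0
Total: 4 + 4 + 2 + 0 + 0 + 0 = 10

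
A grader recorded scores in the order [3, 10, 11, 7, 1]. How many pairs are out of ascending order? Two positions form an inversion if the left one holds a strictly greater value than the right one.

Sweep left to right; for each value list the smaller values that follow it:
3: 1
10: 2
11: 2
7: 1
1: 0
Sum: 1 + 2 + 2 + 1 + 0 = 6

6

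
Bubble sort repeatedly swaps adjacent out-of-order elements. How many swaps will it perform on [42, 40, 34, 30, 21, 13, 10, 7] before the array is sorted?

28

The minimum number of adjacent swaps to sort an array equals its inversion count, since every such swap removes exactly one inversion.
Count inversions — for each element, later elements that are smaller:
42: 40, 34, 30, 21, 13, 10, 7 → 7
40: 34, 30, 21, 13, 10, 7 → 6
34: 30, 21, 13, 10, 7 → 5
30: 21, 13, 10, 7 → 4
21: 13, 10, 7 → 3
13: 10, 7 → 2
10: 7 → 1
7: none → 0
Total inversions: 7 + 6 + 5 + 4 + 3 + 2 + 1 + 0 = 28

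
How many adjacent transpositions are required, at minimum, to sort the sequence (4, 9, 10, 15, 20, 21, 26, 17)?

3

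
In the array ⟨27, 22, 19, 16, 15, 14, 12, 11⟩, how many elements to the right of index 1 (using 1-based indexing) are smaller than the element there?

7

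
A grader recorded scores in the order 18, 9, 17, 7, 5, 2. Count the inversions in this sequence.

14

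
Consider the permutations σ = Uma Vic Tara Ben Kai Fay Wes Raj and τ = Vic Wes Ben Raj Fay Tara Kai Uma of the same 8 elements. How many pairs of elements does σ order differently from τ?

17 discordant pairs

Assign each item its position (1..8) in the first ordering, then rewrite the second ordering as that position sequence:
positions: Uma→1, Vic→2, Tara→3, Ben→4, Kai→5, Fay→6, Wes→7, Raj→8
second ordering as positions: [2, 7, 4, 8, 6, 3, 5, 1]
Discordant pairs = inversions in this position sequence.
2: 1 → 1
7: 4, 6, 3, 5, 1 → 5
4: 3, 1 → 2
8: 6, 3, 5, 1 → 4
6: 3, 5, 1 → 3
3: 1 → 1
5: 1 → 1
1: 0
Total: 1 + 5 + 2 + 4 + 3 + 1 + 1 + 0 = 17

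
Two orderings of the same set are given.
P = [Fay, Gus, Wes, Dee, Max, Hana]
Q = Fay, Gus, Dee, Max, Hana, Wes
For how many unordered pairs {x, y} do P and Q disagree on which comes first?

Assign each item its position (1..6) in the first ordering, then rewrite the second ordering as that position sequence:
positions: Fay→1, Gus→2, Wes→3, Dee→4, Max→5, Hana→6
second ordering as positions: [1, 2, 4, 5, 6, 3]
Discordant pairs = inversions in this position sequence.
1: 0
2: 0
4: 3 → 1
5: 3 → 1
6: 3 → 1
3: 0
Total: 0 + 0 + 1 + 1 + 1 + 0 = 3

There are 3 disagreeing pairs.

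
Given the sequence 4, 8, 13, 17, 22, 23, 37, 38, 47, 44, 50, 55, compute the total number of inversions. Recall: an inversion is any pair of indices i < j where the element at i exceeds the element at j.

Inversions: 1

Element-by-element contributions:
4 → none → 0
8 → none → 0
13 → none → 0
17 → none → 0
22 → none → 0
23 → none → 0
37 → none → 0
38 → none → 0
47 → 44 → 1
44 → none → 0
50 → none → 0
55 → none → 0
Sum: 0 + 0 + 0 + 0 + 0 + 0 + 0 + 0 + 1 + 0 + 0 + 0 = 1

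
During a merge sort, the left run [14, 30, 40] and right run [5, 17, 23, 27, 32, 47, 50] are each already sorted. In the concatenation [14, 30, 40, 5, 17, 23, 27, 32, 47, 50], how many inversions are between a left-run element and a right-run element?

Take each right-half value and tally the left-half values above it:
r = 5: 14, 30, 40 → 3
r = 17: 30, 40 → 2
r = 23: 30, 40 → 2
r = 27: 30, 40 → 2
r = 32: 40 → 1
r = 47: none → 0
r = 50: none → 0
Cross-inversions: 3 + 2 + 2 + 2 + 1 + 0 + 0 = 10

Cross-inversions: 10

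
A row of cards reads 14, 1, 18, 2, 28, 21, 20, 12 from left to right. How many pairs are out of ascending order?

11

For each element, count later entries that are smaller:
14 → 1, 2, 12 → 3
1 → none → 0
18 → 2, 12 → 2
2 → none → 0
28 → 21, 20, 12 → 3
21 → 20, 12 → 2
20 → 12 → 1
12 → none → 0
Sum: 3 + 0 + 2 + 0 + 3 + 2 + 1 + 0 = 11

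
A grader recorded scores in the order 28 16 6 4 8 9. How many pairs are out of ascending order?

10 out-of-order pairs

Element-by-element contributions:
28: 5
16: 4
6: 1
4: 0
8: 0
9: 0
Sum: 5 + 4 + 1 + 0 + 0 + 0 = 10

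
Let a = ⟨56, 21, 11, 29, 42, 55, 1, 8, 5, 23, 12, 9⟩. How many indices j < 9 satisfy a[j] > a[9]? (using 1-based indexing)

The element at index 9 is 5.
Elements before it: 56, 21, 11, 29, 42, 55, 1, 8
Those larger than 5: 56, 21, 11, 29, 42, 55, 8

7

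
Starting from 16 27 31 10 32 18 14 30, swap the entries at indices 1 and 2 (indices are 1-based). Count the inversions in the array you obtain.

There are 14 inversions.

Positions 1 and 2 hold 16 and 27; after swapping, the array is [27, 16, 31, 10, 32, 18, 14, 30].
For each element, count later entries that are smaller:
27 → 16, 10, 18, 14 → 4
16 → 10, 14 → 2
31 → 10, 18, 14, 30 → 4
10 → none → 0
32 → 18, 14, 30 → 3
18 → 14 → 1
14 → none → 0
30 → none → 0
Sum: 4 + 2 + 4 + 0 + 3 + 1 + 0 + 0 = 14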